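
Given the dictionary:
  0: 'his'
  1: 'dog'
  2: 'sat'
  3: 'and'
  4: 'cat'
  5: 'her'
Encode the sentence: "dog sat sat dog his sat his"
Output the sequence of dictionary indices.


Look up each word in the dictionary:
  'dog' -> 1
  'sat' -> 2
  'sat' -> 2
  'dog' -> 1
  'his' -> 0
  'sat' -> 2
  'his' -> 0

Encoded: [1, 2, 2, 1, 0, 2, 0]


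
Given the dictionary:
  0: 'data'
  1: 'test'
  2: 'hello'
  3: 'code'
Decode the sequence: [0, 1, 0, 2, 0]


Look up each index in the dictionary:
  0 -> 'data'
  1 -> 'test'
  0 -> 'data'
  2 -> 'hello'
  0 -> 'data'

Decoded: "data test data hello data"


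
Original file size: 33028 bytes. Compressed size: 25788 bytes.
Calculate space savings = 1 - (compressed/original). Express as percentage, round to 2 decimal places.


ratio = compressed/original = 25788/33028 = 0.780792
savings = 1 - ratio = 1 - 0.780792 = 0.219208
as a percentage: 0.219208 * 100 = 21.92%

Space savings = 1 - 25788/33028 = 21.92%


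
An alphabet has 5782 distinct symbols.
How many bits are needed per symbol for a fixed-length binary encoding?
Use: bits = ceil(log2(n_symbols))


log2(5782) = 12.4974
Bracket: 2^12 = 4096 < 5782 <= 2^13 = 8192
So ceil(log2(5782)) = 13

bits = ceil(log2(5782)) = ceil(12.4974) = 13 bits


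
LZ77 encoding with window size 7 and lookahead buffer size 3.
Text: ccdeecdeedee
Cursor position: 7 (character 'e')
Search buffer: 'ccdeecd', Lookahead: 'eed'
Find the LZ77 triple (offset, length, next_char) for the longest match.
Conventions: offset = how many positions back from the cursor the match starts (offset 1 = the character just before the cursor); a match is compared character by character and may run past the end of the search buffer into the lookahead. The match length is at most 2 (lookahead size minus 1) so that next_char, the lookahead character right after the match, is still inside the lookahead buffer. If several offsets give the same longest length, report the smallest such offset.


Try each offset into the search buffer:
  offset=1 (pos 6, char 'd'): match length 0
  offset=2 (pos 5, char 'c'): match length 0
  offset=3 (pos 4, char 'e'): match length 1
  offset=4 (pos 3, char 'e'): match length 2
  offset=5 (pos 2, char 'd'): match length 0
  offset=6 (pos 1, char 'c'): match length 0
  offset=7 (pos 0, char 'c'): match length 0
Longest match has length 2 at offset 4.
next_char = character at position 7 + 2 = 9 -> 'd'

Best match: offset=4, length=2 (matching 'ee' starting at position 3)
LZ77 triple: (4, 2, 'd')


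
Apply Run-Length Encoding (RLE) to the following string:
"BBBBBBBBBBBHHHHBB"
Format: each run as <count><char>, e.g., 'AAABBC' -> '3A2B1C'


Scanning runs left to right:
  i=0: run of 'B' x 11 -> '11B'
  i=11: run of 'H' x 4 -> '4H'
  i=15: run of 'B' x 2 -> '2B'

RLE = 11B4H2B


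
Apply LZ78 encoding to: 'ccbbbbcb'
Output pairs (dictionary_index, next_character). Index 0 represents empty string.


LZ78 encoding steps:
Dictionary: {0: ''}
Step 1: w='' (idx 0), next='c' -> output (0, 'c'), add 'c' as idx 1
Step 2: w='c' (idx 1), next='b' -> output (1, 'b'), add 'cb' as idx 2
Step 3: w='' (idx 0), next='b' -> output (0, 'b'), add 'b' as idx 3
Step 4: w='b' (idx 3), next='b' -> output (3, 'b'), add 'bb' as idx 4
Step 5: w='cb' (idx 2), end of input -> output (2, '')


Encoded: [(0, 'c'), (1, 'b'), (0, 'b'), (3, 'b'), (2, '')]


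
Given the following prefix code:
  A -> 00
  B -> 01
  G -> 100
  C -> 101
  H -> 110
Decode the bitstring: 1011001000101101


Decoding step by step:
Bits 101 -> C
Bits 100 -> G
Bits 100 -> G
Bits 01 -> B
Bits 01 -> B
Bits 101 -> C


Decoded message: CGGBBC


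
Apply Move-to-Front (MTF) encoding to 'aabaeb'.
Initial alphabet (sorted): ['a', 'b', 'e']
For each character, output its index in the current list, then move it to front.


MTF encoding:
'a': index 0 in ['a', 'b', 'e'] -> ['a', 'b', 'e']
'a': index 0 in ['a', 'b', 'e'] -> ['a', 'b', 'e']
'b': index 1 in ['a', 'b', 'e'] -> ['b', 'a', 'e']
'a': index 1 in ['b', 'a', 'e'] -> ['a', 'b', 'e']
'e': index 2 in ['a', 'b', 'e'] -> ['e', 'a', 'b']
'b': index 2 in ['e', 'a', 'b'] -> ['b', 'e', 'a']


Output: [0, 0, 1, 1, 2, 2]


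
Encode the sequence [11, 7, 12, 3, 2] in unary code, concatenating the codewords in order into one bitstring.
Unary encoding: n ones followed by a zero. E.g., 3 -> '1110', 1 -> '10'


Encode each number as n ones followed by a terminating 0:
  11 -> 111111111110 (12 bits)
  7 -> 11111110 (8 bits)
  12 -> 1111111111110 (13 bits)
  3 -> 1110 (4 bits)
  2 -> 110 (3 bits)
Total length = 12 + 8 + 13 + 4 + 3 = 40 bits.

Unary([11, 7, 12, 3, 2]) = 1111111111101111111011111111111101110110 (40 bits)


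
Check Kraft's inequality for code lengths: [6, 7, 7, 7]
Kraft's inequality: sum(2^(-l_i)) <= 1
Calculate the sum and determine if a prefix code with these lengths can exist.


Sum = 2^(-6) + 2^(-7) + 2^(-7) + 2^(-7)
    = 0.015625 + 0.0078125 + 0.0078125 + 0.0078125
    = 5/128 = 0.0390625
Since 0.0390625 <= 1, Kraft's inequality IS satisfied.
A prefix code with these lengths CAN exist.

Kraft sum = 0.0390625. Satisfied.


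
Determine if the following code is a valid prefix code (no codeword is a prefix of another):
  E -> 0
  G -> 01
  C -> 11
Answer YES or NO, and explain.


Checking each pair (does one codeword prefix another?):
  E='0' vs G='01': prefix -- VIOLATION

NO -- this is NOT a valid prefix code. E (0) is a prefix of G (01).


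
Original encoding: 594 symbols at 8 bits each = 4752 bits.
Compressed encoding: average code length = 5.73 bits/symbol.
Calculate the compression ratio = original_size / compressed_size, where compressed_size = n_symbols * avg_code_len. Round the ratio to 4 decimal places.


original_size = n_symbols * orig_bits = 594 * 8 = 4752 bits
compressed_size = n_symbols * avg_code_len = 594 * 5.73 = 3403.62 bits
ratio = original_size / compressed_size = 4752 / 3403.62 = 1.3962

Compression ratio = 1.3962


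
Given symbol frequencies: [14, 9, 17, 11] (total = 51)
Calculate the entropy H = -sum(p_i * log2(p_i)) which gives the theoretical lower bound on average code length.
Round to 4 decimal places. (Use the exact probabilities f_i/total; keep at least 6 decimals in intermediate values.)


Per-symbol terms -p_i * log2(p_i) with p_i = f_i/51:
  p = 14/51 = 0.274510: log2(p) = -1.865070, -p*log2(p) = 0.511980
  p = 9/51 = 0.176471: log2(p) = -2.502500, -p*log2(p) = 0.441618
  p = 17/51 = 0.333333: log2(p) = -1.584963, -p*log2(p) = 0.528321
  p = 11/51 = 0.215686: log2(p) = -2.212994, -p*log2(p) = 0.477312
H = 0.511980 + 0.441618 + 0.528321 + 0.477312 = 1.959231

H = 1.9592 bits/symbol


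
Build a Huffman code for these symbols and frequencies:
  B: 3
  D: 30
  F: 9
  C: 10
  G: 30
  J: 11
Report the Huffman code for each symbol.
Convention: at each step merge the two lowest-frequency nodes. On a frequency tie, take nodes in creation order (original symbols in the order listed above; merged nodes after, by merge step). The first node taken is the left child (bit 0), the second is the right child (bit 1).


Huffman tree construction:
Step 1: Merge B(3) + F(9) = 12
Step 2: Merge C(10) + J(11) = 21
Step 3: Merge (B+F)(12) + (C+J)(21) = 33
Step 4: Merge D(30) + G(30) = 60
Step 5: Merge ((B+F)+(C+J))(33) + (D+G)(60) = 93
Read each symbol's code off the tree from the root (left child = 0, right child = 1).

Codes:
  B: 000 (length 3)
  D: 10 (length 2)
  F: 001 (length 3)
  C: 010 (length 3)
  G: 11 (length 2)
  J: 011 (length 3)
Average code length: 219/93 = 2.3548 bits/symbol


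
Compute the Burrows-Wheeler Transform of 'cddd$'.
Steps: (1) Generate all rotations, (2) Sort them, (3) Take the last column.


Rotations (sorted):
  0: $cddd -> last char: d
  1: cddd$ -> last char: $
  2: d$cdd -> last char: d
  3: dd$cd -> last char: d
  4: ddd$c -> last char: c


BWT = d$ddc


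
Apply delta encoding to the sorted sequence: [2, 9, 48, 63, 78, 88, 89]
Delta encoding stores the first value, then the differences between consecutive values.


First value: 2
Deltas:
  9 - 2 = 7
  48 - 9 = 39
  63 - 48 = 15
  78 - 63 = 15
  88 - 78 = 10
  89 - 88 = 1


Delta encoded: [2, 7, 39, 15, 15, 10, 1]


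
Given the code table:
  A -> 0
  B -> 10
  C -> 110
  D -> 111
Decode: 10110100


Decoding:
10 -> B
110 -> C
10 -> B
0 -> A


Result: BCBA


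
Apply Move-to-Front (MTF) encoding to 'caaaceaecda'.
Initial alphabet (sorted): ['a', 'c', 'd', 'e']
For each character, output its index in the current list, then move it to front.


MTF encoding:
'c': index 1 in ['a', 'c', 'd', 'e'] -> ['c', 'a', 'd', 'e']
'a': index 1 in ['c', 'a', 'd', 'e'] -> ['a', 'c', 'd', 'e']
'a': index 0 in ['a', 'c', 'd', 'e'] -> ['a', 'c', 'd', 'e']
'a': index 0 in ['a', 'c', 'd', 'e'] -> ['a', 'c', 'd', 'e']
'c': index 1 in ['a', 'c', 'd', 'e'] -> ['c', 'a', 'd', 'e']
'e': index 3 in ['c', 'a', 'd', 'e'] -> ['e', 'c', 'a', 'd']
'a': index 2 in ['e', 'c', 'a', 'd'] -> ['a', 'e', 'c', 'd']
'e': index 1 in ['a', 'e', 'c', 'd'] -> ['e', 'a', 'c', 'd']
'c': index 2 in ['e', 'a', 'c', 'd'] -> ['c', 'e', 'a', 'd']
'd': index 3 in ['c', 'e', 'a', 'd'] -> ['d', 'c', 'e', 'a']
'a': index 3 in ['d', 'c', 'e', 'a'] -> ['a', 'd', 'c', 'e']


Output: [1, 1, 0, 0, 1, 3, 2, 1, 2, 3, 3]


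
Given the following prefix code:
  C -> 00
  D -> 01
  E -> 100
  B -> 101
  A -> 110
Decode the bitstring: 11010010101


Decoding step by step:
Bits 110 -> A
Bits 100 -> E
Bits 101 -> B
Bits 01 -> D


Decoded message: AEBD


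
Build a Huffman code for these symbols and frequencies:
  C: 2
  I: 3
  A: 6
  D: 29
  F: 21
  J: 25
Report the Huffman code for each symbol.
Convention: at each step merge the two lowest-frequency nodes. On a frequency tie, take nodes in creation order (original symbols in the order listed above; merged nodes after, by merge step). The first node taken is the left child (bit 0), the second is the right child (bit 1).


Huffman tree construction:
Step 1: Merge C(2) + I(3) = 5
Step 2: Merge (C+I)(5) + A(6) = 11
Step 3: Merge ((C+I)+A)(11) + F(21) = 32
Step 4: Merge J(25) + D(29) = 54
Step 5: Merge (((C+I)+A)+F)(32) + (J+D)(54) = 86
Read each symbol's code off the tree from the root (left child = 0, right child = 1).

Codes:
  C: 0000 (length 4)
  I: 0001 (length 4)
  A: 001 (length 3)
  D: 11 (length 2)
  F: 01 (length 2)
  J: 10 (length 2)
Average code length: 188/86 = 2.1860 bits/symbol


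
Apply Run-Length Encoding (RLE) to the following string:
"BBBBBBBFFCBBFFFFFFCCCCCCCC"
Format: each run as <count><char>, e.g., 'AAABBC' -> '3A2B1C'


Scanning runs left to right:
  i=0: run of 'B' x 7 -> '7B'
  i=7: run of 'F' x 2 -> '2F'
  i=9: run of 'C' x 1 -> '1C'
  i=10: run of 'B' x 2 -> '2B'
  i=12: run of 'F' x 6 -> '6F'
  i=18: run of 'C' x 8 -> '8C'

RLE = 7B2F1C2B6F8C


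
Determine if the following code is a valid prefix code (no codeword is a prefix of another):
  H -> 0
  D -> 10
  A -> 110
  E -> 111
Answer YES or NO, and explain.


Checking each pair (does one codeword prefix another?):
  H='0' vs D='10': no prefix
  H='0' vs A='110': no prefix
  H='0' vs E='111': no prefix
  D='10' vs H='0': no prefix
  D='10' vs A='110': no prefix
  D='10' vs E='111': no prefix
  A='110' vs H='0': no prefix
  A='110' vs D='10': no prefix
  A='110' vs E='111': no prefix
  E='111' vs H='0': no prefix
  E='111' vs D='10': no prefix
  E='111' vs A='110': no prefix
No violation found over all pairs.

YES -- this is a valid prefix code. No codeword is a prefix of any other codeword.


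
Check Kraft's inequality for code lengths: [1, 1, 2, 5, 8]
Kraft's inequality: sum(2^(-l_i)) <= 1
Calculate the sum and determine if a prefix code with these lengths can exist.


Sum = 2^(-1) + 2^(-1) + 2^(-2) + 2^(-5) + 2^(-8)
    = 0.5 + 0.5 + 0.25 + 0.03125 + 0.00390625
    = 329/256 = 1.28515625
Since 1.28515625 > 1, Kraft's inequality is NOT satisfied.
A prefix code with these lengths CANNOT exist.

Kraft sum = 1.28515625. Not satisfied.


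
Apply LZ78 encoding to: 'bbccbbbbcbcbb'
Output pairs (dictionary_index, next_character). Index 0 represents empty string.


LZ78 encoding steps:
Dictionary: {0: ''}
Step 1: w='' (idx 0), next='b' -> output (0, 'b'), add 'b' as idx 1
Step 2: w='b' (idx 1), next='c' -> output (1, 'c'), add 'bc' as idx 2
Step 3: w='' (idx 0), next='c' -> output (0, 'c'), add 'c' as idx 3
Step 4: w='b' (idx 1), next='b' -> output (1, 'b'), add 'bb' as idx 4
Step 5: w='bb' (idx 4), next='c' -> output (4, 'c'), add 'bbc' as idx 5
Step 6: w='bc' (idx 2), next='b' -> output (2, 'b'), add 'bcb' as idx 6
Step 7: w='b' (idx 1), end of input -> output (1, '')


Encoded: [(0, 'b'), (1, 'c'), (0, 'c'), (1, 'b'), (4, 'c'), (2, 'b'), (1, '')]


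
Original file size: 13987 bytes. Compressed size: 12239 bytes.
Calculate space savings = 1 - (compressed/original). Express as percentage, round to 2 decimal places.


ratio = compressed/original = 12239/13987 = 0.875027
savings = 1 - ratio = 1 - 0.875027 = 0.124973
as a percentage: 0.124973 * 100 = 12.5%

Space savings = 1 - 12239/13987 = 12.5%


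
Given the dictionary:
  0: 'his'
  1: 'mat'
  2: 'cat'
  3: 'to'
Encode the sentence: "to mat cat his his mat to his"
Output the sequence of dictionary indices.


Look up each word in the dictionary:
  'to' -> 3
  'mat' -> 1
  'cat' -> 2
  'his' -> 0
  'his' -> 0
  'mat' -> 1
  'to' -> 3
  'his' -> 0

Encoded: [3, 1, 2, 0, 0, 1, 3, 0]


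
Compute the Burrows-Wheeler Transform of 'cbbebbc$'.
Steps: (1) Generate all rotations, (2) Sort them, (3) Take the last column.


Rotations (sorted):
  0: $cbbebbc -> last char: c
  1: bbc$cbbe -> last char: e
  2: bbebbc$c -> last char: c
  3: bc$cbbeb -> last char: b
  4: bebbc$cb -> last char: b
  5: c$cbbebb -> last char: b
  6: cbbebbc$ -> last char: $
  7: ebbc$cbb -> last char: b


BWT = cecbbb$b


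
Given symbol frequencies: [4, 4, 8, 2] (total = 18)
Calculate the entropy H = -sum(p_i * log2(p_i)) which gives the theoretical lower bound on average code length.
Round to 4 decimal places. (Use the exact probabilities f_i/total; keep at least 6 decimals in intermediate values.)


Per-symbol terms -p_i * log2(p_i) with p_i = f_i/18:
  p = 4/18 = 0.222222: log2(p) = -2.169925, -p*log2(p) = 0.482206
  p = 4/18 = 0.222222: log2(p) = -2.169925, -p*log2(p) = 0.482206
  p = 8/18 = 0.444444: log2(p) = -1.169925, -p*log2(p) = 0.519967
  p = 2/18 = 0.111111: log2(p) = -3.169925, -p*log2(p) = 0.352214
H = 0.482206 + 0.482206 + 0.519967 + 0.352214 = 1.836593

H = 1.8366 bits/symbol


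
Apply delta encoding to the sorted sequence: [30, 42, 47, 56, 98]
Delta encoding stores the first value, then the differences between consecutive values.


First value: 30
Deltas:
  42 - 30 = 12
  47 - 42 = 5
  56 - 47 = 9
  98 - 56 = 42


Delta encoded: [30, 12, 5, 9, 42]


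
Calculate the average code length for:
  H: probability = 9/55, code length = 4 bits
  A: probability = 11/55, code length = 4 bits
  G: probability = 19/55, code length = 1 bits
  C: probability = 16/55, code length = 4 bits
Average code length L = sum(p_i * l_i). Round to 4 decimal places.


Weighted contributions p_i * l_i:
  H: (9/55) * 4 = 36/55
  A: (11/55) * 4 = 44/55
  G: (19/55) * 1 = 19/55
  C: (16/55) * 4 = 64/55
Sum = (36 + 44 + 19 + 64)/55 = 163/55

L = 163/55 = 2.9636 bits/symbol


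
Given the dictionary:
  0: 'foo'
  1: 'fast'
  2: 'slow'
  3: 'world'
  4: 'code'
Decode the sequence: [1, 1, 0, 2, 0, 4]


Look up each index in the dictionary:
  1 -> 'fast'
  1 -> 'fast'
  0 -> 'foo'
  2 -> 'slow'
  0 -> 'foo'
  4 -> 'code'

Decoded: "fast fast foo slow foo code"


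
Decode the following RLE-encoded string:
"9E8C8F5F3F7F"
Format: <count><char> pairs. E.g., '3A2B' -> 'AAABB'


Expanding each <count><char> pair:
  9E -> 'EEEEEEEEE'
  8C -> 'CCCCCCCC'
  8F -> 'FFFFFFFF'
  5F -> 'FFFFF'
  3F -> 'FFF'
  7F -> 'FFFFFFF'

Decoded = EEEEEEEEECCCCCCCCFFFFFFFFFFFFFFFFFFFFFFF


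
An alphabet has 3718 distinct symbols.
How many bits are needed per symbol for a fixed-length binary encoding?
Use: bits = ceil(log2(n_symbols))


log2(3718) = 11.8603
Bracket: 2^11 = 2048 < 3718 <= 2^12 = 4096
So ceil(log2(3718)) = 12

bits = ceil(log2(3718)) = ceil(11.8603) = 12 bits


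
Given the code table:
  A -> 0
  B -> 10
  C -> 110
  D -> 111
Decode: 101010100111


Decoding:
10 -> B
10 -> B
10 -> B
10 -> B
0 -> A
111 -> D


Result: BBBBAD


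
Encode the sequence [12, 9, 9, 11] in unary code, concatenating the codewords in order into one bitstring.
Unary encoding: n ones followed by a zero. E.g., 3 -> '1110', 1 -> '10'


Encode each number as n ones followed by a terminating 0:
  12 -> 1111111111110 (13 bits)
  9 -> 1111111110 (10 bits)
  9 -> 1111111110 (10 bits)
  11 -> 111111111110 (12 bits)
Total length = 13 + 10 + 10 + 12 = 45 bits.

Unary([12, 9, 9, 11]) = 111111111111011111111101111111110111111111110 (45 bits)


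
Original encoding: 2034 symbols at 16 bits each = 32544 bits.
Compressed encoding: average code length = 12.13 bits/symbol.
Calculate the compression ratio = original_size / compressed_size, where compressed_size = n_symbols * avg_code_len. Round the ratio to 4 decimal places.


original_size = n_symbols * orig_bits = 2034 * 16 = 32544 bits
compressed_size = n_symbols * avg_code_len = 2034 * 12.13 = 24672.42 bits
ratio = original_size / compressed_size = 32544 / 24672.42 = 1.319

Compression ratio = 1.319


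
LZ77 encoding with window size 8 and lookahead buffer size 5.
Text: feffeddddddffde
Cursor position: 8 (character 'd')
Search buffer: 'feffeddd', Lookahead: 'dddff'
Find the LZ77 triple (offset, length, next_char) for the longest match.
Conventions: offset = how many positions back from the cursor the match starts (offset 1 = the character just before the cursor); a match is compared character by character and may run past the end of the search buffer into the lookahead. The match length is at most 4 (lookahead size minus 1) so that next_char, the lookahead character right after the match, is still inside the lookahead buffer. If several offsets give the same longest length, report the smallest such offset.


Try each offset into the search buffer:
  offset=1 (pos 7, char 'd'): match length 3
  offset=2 (pos 6, char 'd'): match length 3
  offset=3 (pos 5, char 'd'): match length 3
  offset=4 (pos 4, char 'e'): match length 0
  offset=5 (pos 3, char 'f'): match length 0
  offset=6 (pos 2, char 'f'): match length 0
  offset=7 (pos 1, char 'e'): match length 0
  offset=8 (pos 0, char 'f'): match length 0
Longest match has length 3, found at offsets 1, 2, 3; take the smallest, offset 1.
next_char = character at position 8 + 3 = 11 -> 'f'

Best match: offset=1, length=3 (matching 'ddd' starting at position 7)
LZ77 triple: (1, 3, 'f')


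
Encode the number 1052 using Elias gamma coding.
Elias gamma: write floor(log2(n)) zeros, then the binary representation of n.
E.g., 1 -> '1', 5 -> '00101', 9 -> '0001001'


num_bits = floor(log2(1052)) + 1 = 11
leading_zeros = num_bits - 1 = 10
binary(1052) = 10000011100

Elias gamma(1052) = '0000000000' + '10000011100' = 000000000010000011100 (21 bits)


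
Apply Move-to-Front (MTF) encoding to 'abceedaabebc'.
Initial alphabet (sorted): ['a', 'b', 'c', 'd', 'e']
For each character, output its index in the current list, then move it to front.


MTF encoding:
'a': index 0 in ['a', 'b', 'c', 'd', 'e'] -> ['a', 'b', 'c', 'd', 'e']
'b': index 1 in ['a', 'b', 'c', 'd', 'e'] -> ['b', 'a', 'c', 'd', 'e']
'c': index 2 in ['b', 'a', 'c', 'd', 'e'] -> ['c', 'b', 'a', 'd', 'e']
'e': index 4 in ['c', 'b', 'a', 'd', 'e'] -> ['e', 'c', 'b', 'a', 'd']
'e': index 0 in ['e', 'c', 'b', 'a', 'd'] -> ['e', 'c', 'b', 'a', 'd']
'd': index 4 in ['e', 'c', 'b', 'a', 'd'] -> ['d', 'e', 'c', 'b', 'a']
'a': index 4 in ['d', 'e', 'c', 'b', 'a'] -> ['a', 'd', 'e', 'c', 'b']
'a': index 0 in ['a', 'd', 'e', 'c', 'b'] -> ['a', 'd', 'e', 'c', 'b']
'b': index 4 in ['a', 'd', 'e', 'c', 'b'] -> ['b', 'a', 'd', 'e', 'c']
'e': index 3 in ['b', 'a', 'd', 'e', 'c'] -> ['e', 'b', 'a', 'd', 'c']
'b': index 1 in ['e', 'b', 'a', 'd', 'c'] -> ['b', 'e', 'a', 'd', 'c']
'c': index 4 in ['b', 'e', 'a', 'd', 'c'] -> ['c', 'b', 'e', 'a', 'd']


Output: [0, 1, 2, 4, 0, 4, 4, 0, 4, 3, 1, 4]


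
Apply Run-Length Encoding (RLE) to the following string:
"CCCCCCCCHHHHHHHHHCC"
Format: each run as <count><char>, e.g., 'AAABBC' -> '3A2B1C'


Scanning runs left to right:
  i=0: run of 'C' x 8 -> '8C'
  i=8: run of 'H' x 9 -> '9H'
  i=17: run of 'C' x 2 -> '2C'

RLE = 8C9H2C


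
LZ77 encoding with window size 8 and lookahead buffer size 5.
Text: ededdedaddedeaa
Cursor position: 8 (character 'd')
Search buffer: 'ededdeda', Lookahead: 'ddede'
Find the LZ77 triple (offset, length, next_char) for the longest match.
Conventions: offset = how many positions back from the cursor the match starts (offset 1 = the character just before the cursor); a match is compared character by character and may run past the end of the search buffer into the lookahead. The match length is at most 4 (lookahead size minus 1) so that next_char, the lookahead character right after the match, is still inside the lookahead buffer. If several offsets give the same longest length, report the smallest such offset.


Try each offset into the search buffer:
  offset=1 (pos 7, char 'a'): match length 0
  offset=2 (pos 6, char 'd'): match length 1
  offset=3 (pos 5, char 'e'): match length 0
  offset=4 (pos 4, char 'd'): match length 1
  offset=5 (pos 3, char 'd'): match length 4
  offset=6 (pos 2, char 'e'): match length 0
  offset=7 (pos 1, char 'd'): match length 1
  offset=8 (pos 0, char 'e'): match length 0
Longest match has length 4 at offset 5.
next_char = character at position 8 + 4 = 12 -> 'e'

Best match: offset=5, length=4 (matching 'dded' starting at position 3)
LZ77 triple: (5, 4, 'e')


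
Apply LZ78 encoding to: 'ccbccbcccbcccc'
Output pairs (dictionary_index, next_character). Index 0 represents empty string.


LZ78 encoding steps:
Dictionary: {0: ''}
Step 1: w='' (idx 0), next='c' -> output (0, 'c'), add 'c' as idx 1
Step 2: w='c' (idx 1), next='b' -> output (1, 'b'), add 'cb' as idx 2
Step 3: w='c' (idx 1), next='c' -> output (1, 'c'), add 'cc' as idx 3
Step 4: w='' (idx 0), next='b' -> output (0, 'b'), add 'b' as idx 4
Step 5: w='cc' (idx 3), next='c' -> output (3, 'c'), add 'ccc' as idx 5
Step 6: w='b' (idx 4), next='c' -> output (4, 'c'), add 'bc' as idx 6
Step 7: w='ccc' (idx 5), end of input -> output (5, '')


Encoded: [(0, 'c'), (1, 'b'), (1, 'c'), (0, 'b'), (3, 'c'), (4, 'c'), (5, '')]


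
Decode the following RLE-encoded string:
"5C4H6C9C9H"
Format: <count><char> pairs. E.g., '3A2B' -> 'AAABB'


Expanding each <count><char> pair:
  5C -> 'CCCCC'
  4H -> 'HHHH'
  6C -> 'CCCCCC'
  9C -> 'CCCCCCCCC'
  9H -> 'HHHHHHHHH'

Decoded = CCCCCHHHHCCCCCCCCCCCCCCCHHHHHHHHH


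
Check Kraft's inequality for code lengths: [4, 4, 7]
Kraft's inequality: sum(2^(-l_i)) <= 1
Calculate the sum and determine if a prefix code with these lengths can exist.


Sum = 2^(-4) + 2^(-4) + 2^(-7)
    = 0.0625 + 0.0625 + 0.0078125
    = 17/128 = 0.1328125
Since 0.1328125 <= 1, Kraft's inequality IS satisfied.
A prefix code with these lengths CAN exist.

Kraft sum = 0.1328125. Satisfied.


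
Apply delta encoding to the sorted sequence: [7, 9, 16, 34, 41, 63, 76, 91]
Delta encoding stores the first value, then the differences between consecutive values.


First value: 7
Deltas:
  9 - 7 = 2
  16 - 9 = 7
  34 - 16 = 18
  41 - 34 = 7
  63 - 41 = 22
  76 - 63 = 13
  91 - 76 = 15


Delta encoded: [7, 2, 7, 18, 7, 22, 13, 15]


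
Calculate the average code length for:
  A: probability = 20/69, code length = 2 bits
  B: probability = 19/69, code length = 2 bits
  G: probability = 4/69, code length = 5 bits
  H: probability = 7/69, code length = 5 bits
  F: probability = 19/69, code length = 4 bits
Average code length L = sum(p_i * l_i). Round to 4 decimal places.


Weighted contributions p_i * l_i:
  A: (20/69) * 2 = 40/69
  B: (19/69) * 2 = 38/69
  G: (4/69) * 5 = 20/69
  H: (7/69) * 5 = 35/69
  F: (19/69) * 4 = 76/69
Sum = (40 + 38 + 20 + 35 + 76)/69 = 209/69

L = 209/69 = 3.0290 bits/symbol


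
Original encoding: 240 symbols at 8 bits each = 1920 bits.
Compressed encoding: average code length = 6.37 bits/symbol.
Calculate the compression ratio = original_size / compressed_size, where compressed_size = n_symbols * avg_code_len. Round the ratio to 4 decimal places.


original_size = n_symbols * orig_bits = 240 * 8 = 1920 bits
compressed_size = n_symbols * avg_code_len = 240 * 6.37 = 1528.8 bits
ratio = original_size / compressed_size = 1920 / 1528.8 = 1.2559

Compression ratio = 1.2559


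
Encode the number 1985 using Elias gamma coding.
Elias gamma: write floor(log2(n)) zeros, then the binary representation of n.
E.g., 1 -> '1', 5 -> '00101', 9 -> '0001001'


num_bits = floor(log2(1985)) + 1 = 11
leading_zeros = num_bits - 1 = 10
binary(1985) = 11111000001

Elias gamma(1985) = '0000000000' + '11111000001' = 000000000011111000001 (21 bits)


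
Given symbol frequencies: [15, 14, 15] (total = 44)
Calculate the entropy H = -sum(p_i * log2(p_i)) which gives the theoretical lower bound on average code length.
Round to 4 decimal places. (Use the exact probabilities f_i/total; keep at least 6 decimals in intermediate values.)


Per-symbol terms -p_i * log2(p_i) with p_i = f_i/44:
  p = 15/44 = 0.340909: log2(p) = -1.552541, -p*log2(p) = 0.529275
  p = 14/44 = 0.318182: log2(p) = -1.652077, -p*log2(p) = 0.525661
  p = 15/44 = 0.340909: log2(p) = -1.552541, -p*log2(p) = 0.529275
H = 0.529275 + 0.525661 + 0.529275 = 1.584211

H = 1.5842 bits/symbol


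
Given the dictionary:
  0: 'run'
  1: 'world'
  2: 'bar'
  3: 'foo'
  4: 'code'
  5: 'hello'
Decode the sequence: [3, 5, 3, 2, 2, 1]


Look up each index in the dictionary:
  3 -> 'foo'
  5 -> 'hello'
  3 -> 'foo'
  2 -> 'bar'
  2 -> 'bar'
  1 -> 'world'

Decoded: "foo hello foo bar bar world"


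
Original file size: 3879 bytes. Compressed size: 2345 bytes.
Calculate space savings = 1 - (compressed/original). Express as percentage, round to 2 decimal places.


ratio = compressed/original = 2345/3879 = 0.604537
savings = 1 - ratio = 1 - 0.604537 = 0.395463
as a percentage: 0.395463 * 100 = 39.55%

Space savings = 1 - 2345/3879 = 39.55%


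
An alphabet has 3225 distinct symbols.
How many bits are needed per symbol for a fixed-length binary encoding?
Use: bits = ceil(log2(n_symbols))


log2(3225) = 11.6551
Bracket: 2^11 = 2048 < 3225 <= 2^12 = 4096
So ceil(log2(3225)) = 12

bits = ceil(log2(3225)) = ceil(11.6551) = 12 bits


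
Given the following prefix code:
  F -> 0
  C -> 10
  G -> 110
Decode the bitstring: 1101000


Decoding step by step:
Bits 110 -> G
Bits 10 -> C
Bits 0 -> F
Bits 0 -> F


Decoded message: GCFF


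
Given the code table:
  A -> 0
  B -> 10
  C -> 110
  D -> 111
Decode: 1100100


Decoding:
110 -> C
0 -> A
10 -> B
0 -> A


Result: CABA


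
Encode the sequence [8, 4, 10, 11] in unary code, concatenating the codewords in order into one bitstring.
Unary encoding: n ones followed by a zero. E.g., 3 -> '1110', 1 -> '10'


Encode each number as n ones followed by a terminating 0:
  8 -> 111111110 (9 bits)
  4 -> 11110 (5 bits)
  10 -> 11111111110 (11 bits)
  11 -> 111111111110 (12 bits)
Total length = 9 + 5 + 11 + 12 = 37 bits.

Unary([8, 4, 10, 11]) = 1111111101111011111111110111111111110 (37 bits)


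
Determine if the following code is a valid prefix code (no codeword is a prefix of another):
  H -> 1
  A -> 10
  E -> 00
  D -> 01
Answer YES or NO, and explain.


Checking each pair (does one codeword prefix another?):
  H='1' vs A='10': prefix -- VIOLATION

NO -- this is NOT a valid prefix code. H (1) is a prefix of A (10).


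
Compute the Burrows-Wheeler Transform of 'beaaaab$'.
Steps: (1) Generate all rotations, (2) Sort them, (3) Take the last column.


Rotations (sorted):
  0: $beaaaab -> last char: b
  1: aaaab$be -> last char: e
  2: aaab$bea -> last char: a
  3: aab$beaa -> last char: a
  4: ab$beaaa -> last char: a
  5: b$beaaaa -> last char: a
  6: beaaaab$ -> last char: $
  7: eaaaab$b -> last char: b


BWT = beaaaa$b


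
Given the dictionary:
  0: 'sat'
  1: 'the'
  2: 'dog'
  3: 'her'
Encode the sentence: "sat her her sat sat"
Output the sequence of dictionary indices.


Look up each word in the dictionary:
  'sat' -> 0
  'her' -> 3
  'her' -> 3
  'sat' -> 0
  'sat' -> 0

Encoded: [0, 3, 3, 0, 0]


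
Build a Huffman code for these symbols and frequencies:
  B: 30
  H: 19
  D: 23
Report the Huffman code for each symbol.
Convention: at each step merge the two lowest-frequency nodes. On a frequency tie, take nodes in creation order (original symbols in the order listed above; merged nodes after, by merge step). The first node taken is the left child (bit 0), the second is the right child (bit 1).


Huffman tree construction:
Step 1: Merge H(19) + D(23) = 42
Step 2: Merge B(30) + (H+D)(42) = 72
Read each symbol's code off the tree from the root (left child = 0, right child = 1).

Codes:
  B: 0 (length 1)
  H: 10 (length 2)
  D: 11 (length 2)
Average code length: 114/72 = 1.5833 bits/symbol


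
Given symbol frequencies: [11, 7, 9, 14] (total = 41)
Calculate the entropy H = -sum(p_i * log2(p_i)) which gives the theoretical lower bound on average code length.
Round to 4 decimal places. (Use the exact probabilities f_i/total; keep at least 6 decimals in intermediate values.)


Per-symbol terms -p_i * log2(p_i) with p_i = f_i/41:
  p = 11/41 = 0.268293: log2(p) = -1.898120, -p*log2(p) = 0.509252
  p = 7/41 = 0.170732: log2(p) = -2.550197, -p*log2(p) = 0.435400
  p = 9/41 = 0.219512: log2(p) = -2.187627, -p*log2(p) = 0.480211
  p = 14/41 = 0.341463: log2(p) = -1.550197, -p*log2(p) = 0.529336
H = 0.509252 + 0.435400 + 0.480211 + 0.529336 = 1.954199

H = 1.9542 bits/symbol


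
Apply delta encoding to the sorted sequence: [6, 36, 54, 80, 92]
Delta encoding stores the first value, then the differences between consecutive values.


First value: 6
Deltas:
  36 - 6 = 30
  54 - 36 = 18
  80 - 54 = 26
  92 - 80 = 12


Delta encoded: [6, 30, 18, 26, 12]


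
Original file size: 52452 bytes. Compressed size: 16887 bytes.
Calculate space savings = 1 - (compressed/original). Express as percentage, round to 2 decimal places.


ratio = compressed/original = 16887/52452 = 0.321951
savings = 1 - ratio = 1 - 0.321951 = 0.678049
as a percentage: 0.678049 * 100 = 67.8%

Space savings = 1 - 16887/52452 = 67.8%


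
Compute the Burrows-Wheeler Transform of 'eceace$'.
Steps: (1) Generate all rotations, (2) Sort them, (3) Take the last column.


Rotations (sorted):
  0: $eceace -> last char: e
  1: ace$ece -> last char: e
  2: ce$ecea -> last char: a
  3: ceace$e -> last char: e
  4: e$eceac -> last char: c
  5: eace$ec -> last char: c
  6: eceace$ -> last char: $


BWT = eeaecc$


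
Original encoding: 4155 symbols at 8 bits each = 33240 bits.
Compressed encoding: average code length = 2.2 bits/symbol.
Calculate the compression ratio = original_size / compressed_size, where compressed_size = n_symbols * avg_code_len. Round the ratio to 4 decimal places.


original_size = n_symbols * orig_bits = 4155 * 8 = 33240 bits
compressed_size = n_symbols * avg_code_len = 4155 * 2.2 = 9141.0 bits
ratio = original_size / compressed_size = 33240 / 9141.0 = 3.6364

Compression ratio = 3.6364


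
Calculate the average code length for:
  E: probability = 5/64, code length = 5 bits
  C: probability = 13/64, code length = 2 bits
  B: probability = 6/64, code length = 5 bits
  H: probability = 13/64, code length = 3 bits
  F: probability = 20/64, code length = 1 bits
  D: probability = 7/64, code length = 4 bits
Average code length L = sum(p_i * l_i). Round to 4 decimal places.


Weighted contributions p_i * l_i:
  E: (5/64) * 5 = 25/64
  C: (13/64) * 2 = 26/64
  B: (6/64) * 5 = 30/64
  H: (13/64) * 3 = 39/64
  F: (20/64) * 1 = 20/64
  D: (7/64) * 4 = 28/64
Sum = (25 + 26 + 30 + 39 + 20 + 28)/64 = 168/64

L = 168/64 = 2.6250 bits/symbol


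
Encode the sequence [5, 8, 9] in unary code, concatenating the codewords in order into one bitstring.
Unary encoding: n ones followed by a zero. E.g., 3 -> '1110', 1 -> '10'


Encode each number as n ones followed by a terminating 0:
  5 -> 111110 (6 bits)
  8 -> 111111110 (9 bits)
  9 -> 1111111110 (10 bits)
Total length = 6 + 9 + 10 = 25 bits.

Unary([5, 8, 9]) = 1111101111111101111111110 (25 bits)


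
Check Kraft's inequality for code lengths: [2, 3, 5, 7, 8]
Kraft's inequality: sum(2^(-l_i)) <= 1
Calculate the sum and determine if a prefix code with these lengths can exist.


Sum = 2^(-2) + 2^(-3) + 2^(-5) + 2^(-7) + 2^(-8)
    = 0.25 + 0.125 + 0.03125 + 0.0078125 + 0.00390625
    = 107/256 = 0.41796875
Since 0.41796875 <= 1, Kraft's inequality IS satisfied.
A prefix code with these lengths CAN exist.

Kraft sum = 0.41796875. Satisfied.


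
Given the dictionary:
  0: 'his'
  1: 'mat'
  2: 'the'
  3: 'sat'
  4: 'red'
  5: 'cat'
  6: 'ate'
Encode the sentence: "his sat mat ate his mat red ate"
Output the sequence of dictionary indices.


Look up each word in the dictionary:
  'his' -> 0
  'sat' -> 3
  'mat' -> 1
  'ate' -> 6
  'his' -> 0
  'mat' -> 1
  'red' -> 4
  'ate' -> 6

Encoded: [0, 3, 1, 6, 0, 1, 4, 6]


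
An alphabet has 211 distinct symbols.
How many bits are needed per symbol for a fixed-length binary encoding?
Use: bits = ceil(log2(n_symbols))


log2(211) = 7.7211
Bracket: 2^7 = 128 < 211 <= 2^8 = 256
So ceil(log2(211)) = 8

bits = ceil(log2(211)) = ceil(7.7211) = 8 bits


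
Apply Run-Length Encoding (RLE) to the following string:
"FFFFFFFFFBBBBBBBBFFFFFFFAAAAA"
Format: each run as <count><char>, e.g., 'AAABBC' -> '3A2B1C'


Scanning runs left to right:
  i=0: run of 'F' x 9 -> '9F'
  i=9: run of 'B' x 8 -> '8B'
  i=17: run of 'F' x 7 -> '7F'
  i=24: run of 'A' x 5 -> '5A'

RLE = 9F8B7F5A


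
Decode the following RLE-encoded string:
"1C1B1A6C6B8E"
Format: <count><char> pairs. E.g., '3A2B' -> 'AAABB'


Expanding each <count><char> pair:
  1C -> 'C'
  1B -> 'B'
  1A -> 'A'
  6C -> 'CCCCCC'
  6B -> 'BBBBBB'
  8E -> 'EEEEEEEE'

Decoded = CBACCCCCCBBBBBBEEEEEEEE


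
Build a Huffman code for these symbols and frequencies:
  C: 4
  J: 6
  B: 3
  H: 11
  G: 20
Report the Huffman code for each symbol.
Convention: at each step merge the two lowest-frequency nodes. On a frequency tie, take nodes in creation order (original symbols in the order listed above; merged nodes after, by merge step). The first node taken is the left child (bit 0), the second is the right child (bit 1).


Huffman tree construction:
Step 1: Merge B(3) + C(4) = 7
Step 2: Merge J(6) + (B+C)(7) = 13
Step 3: Merge H(11) + (J+(B+C))(13) = 24
Step 4: Merge G(20) + (H+(J+(B+C)))(24) = 44
Read each symbol's code off the tree from the root (left child = 0, right child = 1).

Codes:
  C: 1111 (length 4)
  J: 110 (length 3)
  B: 1110 (length 4)
  H: 10 (length 2)
  G: 0 (length 1)
Average code length: 88/44 = 2.0000 bits/symbol


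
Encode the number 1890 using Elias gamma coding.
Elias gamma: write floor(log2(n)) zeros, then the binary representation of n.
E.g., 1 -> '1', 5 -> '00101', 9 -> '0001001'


num_bits = floor(log2(1890)) + 1 = 11
leading_zeros = num_bits - 1 = 10
binary(1890) = 11101100010

Elias gamma(1890) = '0000000000' + '11101100010' = 000000000011101100010 (21 bits)


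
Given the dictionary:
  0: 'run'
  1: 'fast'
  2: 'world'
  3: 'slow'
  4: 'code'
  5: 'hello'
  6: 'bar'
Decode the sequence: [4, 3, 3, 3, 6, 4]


Look up each index in the dictionary:
  4 -> 'code'
  3 -> 'slow'
  3 -> 'slow'
  3 -> 'slow'
  6 -> 'bar'
  4 -> 'code'

Decoded: "code slow slow slow bar code"


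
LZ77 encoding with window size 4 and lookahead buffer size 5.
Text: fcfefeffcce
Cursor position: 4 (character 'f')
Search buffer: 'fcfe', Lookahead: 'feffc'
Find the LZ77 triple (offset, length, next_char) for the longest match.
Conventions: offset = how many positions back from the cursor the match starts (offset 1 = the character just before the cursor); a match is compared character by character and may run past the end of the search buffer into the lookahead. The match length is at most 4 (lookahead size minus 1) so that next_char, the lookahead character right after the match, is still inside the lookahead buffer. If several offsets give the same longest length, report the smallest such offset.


Try each offset into the search buffer:
  offset=1 (pos 3, char 'e'): match length 0
  offset=2 (pos 2, char 'f'): match length 3
  offset=3 (pos 1, char 'c'): match length 0
  offset=4 (pos 0, char 'f'): match length 1
Longest match has length 3 at offset 2.
next_char = character at position 4 + 3 = 7 -> 'f'

Best match: offset=2, length=3 (matching 'fef' starting at position 2)
LZ77 triple: (2, 3, 'f')


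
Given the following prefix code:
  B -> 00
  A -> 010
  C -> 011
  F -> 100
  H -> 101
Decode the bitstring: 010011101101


Decoding step by step:
Bits 010 -> A
Bits 011 -> C
Bits 101 -> H
Bits 101 -> H


Decoded message: ACHH


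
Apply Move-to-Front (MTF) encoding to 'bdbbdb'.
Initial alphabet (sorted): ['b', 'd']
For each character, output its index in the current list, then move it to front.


MTF encoding:
'b': index 0 in ['b', 'd'] -> ['b', 'd']
'd': index 1 in ['b', 'd'] -> ['d', 'b']
'b': index 1 in ['d', 'b'] -> ['b', 'd']
'b': index 0 in ['b', 'd'] -> ['b', 'd']
'd': index 1 in ['b', 'd'] -> ['d', 'b']
'b': index 1 in ['d', 'b'] -> ['b', 'd']


Output: [0, 1, 1, 0, 1, 1]


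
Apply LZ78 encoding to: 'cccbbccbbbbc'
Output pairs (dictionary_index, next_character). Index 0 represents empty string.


LZ78 encoding steps:
Dictionary: {0: ''}
Step 1: w='' (idx 0), next='c' -> output (0, 'c'), add 'c' as idx 1
Step 2: w='c' (idx 1), next='c' -> output (1, 'c'), add 'cc' as idx 2
Step 3: w='' (idx 0), next='b' -> output (0, 'b'), add 'b' as idx 3
Step 4: w='b' (idx 3), next='c' -> output (3, 'c'), add 'bc' as idx 4
Step 5: w='c' (idx 1), next='b' -> output (1, 'b'), add 'cb' as idx 5
Step 6: w='b' (idx 3), next='b' -> output (3, 'b'), add 'bb' as idx 6
Step 7: w='bc' (idx 4), end of input -> output (4, '')


Encoded: [(0, 'c'), (1, 'c'), (0, 'b'), (3, 'c'), (1, 'b'), (3, 'b'), (4, '')]


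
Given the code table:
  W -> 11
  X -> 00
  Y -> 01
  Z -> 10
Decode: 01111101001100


Decoding:
01 -> Y
11 -> W
11 -> W
01 -> Y
00 -> X
11 -> W
00 -> X


Result: YWWYXWX


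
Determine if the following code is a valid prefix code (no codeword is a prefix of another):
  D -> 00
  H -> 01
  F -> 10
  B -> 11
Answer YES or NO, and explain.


Checking each pair (does one codeword prefix another?):
  D='00' vs H='01': no prefix
  D='00' vs F='10': no prefix
  D='00' vs B='11': no prefix
  H='01' vs D='00': no prefix
  H='01' vs F='10': no prefix
  H='01' vs B='11': no prefix
  F='10' vs D='00': no prefix
  F='10' vs H='01': no prefix
  F='10' vs B='11': no prefix
  B='11' vs D='00': no prefix
  B='11' vs H='01': no prefix
  B='11' vs F='10': no prefix
No violation found over all pairs.

YES -- this is a valid prefix code. No codeword is a prefix of any other codeword.


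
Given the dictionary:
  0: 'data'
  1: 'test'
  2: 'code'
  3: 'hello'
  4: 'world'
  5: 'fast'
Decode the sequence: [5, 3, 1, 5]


Look up each index in the dictionary:
  5 -> 'fast'
  3 -> 'hello'
  1 -> 'test'
  5 -> 'fast'

Decoded: "fast hello test fast"


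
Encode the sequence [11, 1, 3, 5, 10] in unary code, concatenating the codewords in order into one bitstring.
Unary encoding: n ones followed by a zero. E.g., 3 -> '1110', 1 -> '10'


Encode each number as n ones followed by a terminating 0:
  11 -> 111111111110 (12 bits)
  1 -> 10 (2 bits)
  3 -> 1110 (4 bits)
  5 -> 111110 (6 bits)
  10 -> 11111111110 (11 bits)
Total length = 12 + 2 + 4 + 6 + 11 = 35 bits.

Unary([11, 1, 3, 5, 10]) = 11111111111010111011111011111111110 (35 bits)


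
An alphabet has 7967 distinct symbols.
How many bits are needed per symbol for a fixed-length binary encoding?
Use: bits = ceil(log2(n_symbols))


log2(7967) = 12.9598
Bracket: 2^12 = 4096 < 7967 <= 2^13 = 8192
So ceil(log2(7967)) = 13

bits = ceil(log2(7967)) = ceil(12.9598) = 13 bits
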